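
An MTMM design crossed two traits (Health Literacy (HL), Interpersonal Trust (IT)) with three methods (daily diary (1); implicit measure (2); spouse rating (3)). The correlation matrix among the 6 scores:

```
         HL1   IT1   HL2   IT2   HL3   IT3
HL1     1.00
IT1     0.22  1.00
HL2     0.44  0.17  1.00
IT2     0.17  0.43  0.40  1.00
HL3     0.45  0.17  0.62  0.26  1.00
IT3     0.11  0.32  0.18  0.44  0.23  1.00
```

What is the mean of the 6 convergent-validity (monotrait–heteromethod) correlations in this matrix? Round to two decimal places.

Convergent values: 0.44, 0.45, 0.62, 0.43, 0.32, 0.44; mean = 2.70/6 = 0.45.

0.45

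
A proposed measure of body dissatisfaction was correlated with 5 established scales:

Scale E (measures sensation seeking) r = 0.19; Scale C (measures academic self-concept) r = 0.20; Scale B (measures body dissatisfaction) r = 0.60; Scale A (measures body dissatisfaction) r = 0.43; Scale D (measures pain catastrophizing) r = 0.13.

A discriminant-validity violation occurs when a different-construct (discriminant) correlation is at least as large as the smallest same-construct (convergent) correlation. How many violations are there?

0

Convergent (same construct = body dissatisfaction): Scale B, Scale A.
Smallest convergent = 0.43. Discriminant values: 0.19, 0.20, 0.13; count ≥ 0.43 → 0.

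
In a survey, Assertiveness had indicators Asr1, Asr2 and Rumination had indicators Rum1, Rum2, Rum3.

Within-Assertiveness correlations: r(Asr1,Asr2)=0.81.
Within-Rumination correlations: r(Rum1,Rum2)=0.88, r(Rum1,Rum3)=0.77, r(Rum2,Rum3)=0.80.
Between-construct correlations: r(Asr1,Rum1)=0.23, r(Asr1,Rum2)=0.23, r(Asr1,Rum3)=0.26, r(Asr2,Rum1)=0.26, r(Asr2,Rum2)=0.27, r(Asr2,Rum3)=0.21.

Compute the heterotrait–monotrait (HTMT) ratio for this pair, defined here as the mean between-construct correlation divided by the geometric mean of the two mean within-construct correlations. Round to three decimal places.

0.299

Mean between = 1.46/6 = 0.2433.
Mean within-Asr = 0.81/1 = 0.8100; mean within-Rum = 2.45/3 = 0.8167.
Geometric mean = √(0.8100 × 0.8167) = 0.8133.
HTMT = 0.2433 / 0.8133 = 0.299.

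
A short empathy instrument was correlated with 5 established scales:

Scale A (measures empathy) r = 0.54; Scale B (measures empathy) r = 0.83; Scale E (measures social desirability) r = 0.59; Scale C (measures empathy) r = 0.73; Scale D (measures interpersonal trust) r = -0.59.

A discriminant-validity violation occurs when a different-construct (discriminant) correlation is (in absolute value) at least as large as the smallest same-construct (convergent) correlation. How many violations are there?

Convergent (same construct = empathy): Scale A, Scale B, Scale C.
Smallest convergent = 0.54. Discriminant |r|: 0.59, 0.59; count ≥ 0.54 → 2.

2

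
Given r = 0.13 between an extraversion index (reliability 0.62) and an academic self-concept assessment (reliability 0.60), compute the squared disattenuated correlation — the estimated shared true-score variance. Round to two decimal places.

0.05

Disattenuated r = 0.13 / √(0.62 × 0.60) = 0.13 / 0.6099 = 0.2131.
Shared true-score variance = 0.2131² = 0.0454 ≈ 0.05.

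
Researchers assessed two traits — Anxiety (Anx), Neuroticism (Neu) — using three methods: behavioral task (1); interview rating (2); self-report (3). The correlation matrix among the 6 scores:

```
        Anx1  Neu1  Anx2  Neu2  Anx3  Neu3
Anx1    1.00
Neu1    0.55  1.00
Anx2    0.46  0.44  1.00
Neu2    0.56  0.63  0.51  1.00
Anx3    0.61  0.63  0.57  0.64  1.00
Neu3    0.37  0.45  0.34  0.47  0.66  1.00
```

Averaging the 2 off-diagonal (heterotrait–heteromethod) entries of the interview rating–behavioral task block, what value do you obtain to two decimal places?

HTHM values (method 2 × method 1): 0.44, 0.56; mean = 1.00/2 = 0.50.

0.50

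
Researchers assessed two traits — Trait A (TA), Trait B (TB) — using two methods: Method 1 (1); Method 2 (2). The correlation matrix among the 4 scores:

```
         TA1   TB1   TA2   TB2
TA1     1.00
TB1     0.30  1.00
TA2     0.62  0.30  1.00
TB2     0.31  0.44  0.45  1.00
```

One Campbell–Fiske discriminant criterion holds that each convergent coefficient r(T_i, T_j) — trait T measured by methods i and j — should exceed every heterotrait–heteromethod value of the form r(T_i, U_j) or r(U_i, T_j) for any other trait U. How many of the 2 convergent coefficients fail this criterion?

Convergent coefficients and their comparison sets:
TA (methods 1·2): 0.62 vs {0.31, 0.30} → pass.
TB (methods 1·2): 0.44 vs {0.30, 0.31} → pass.
0 of 2 fail.

0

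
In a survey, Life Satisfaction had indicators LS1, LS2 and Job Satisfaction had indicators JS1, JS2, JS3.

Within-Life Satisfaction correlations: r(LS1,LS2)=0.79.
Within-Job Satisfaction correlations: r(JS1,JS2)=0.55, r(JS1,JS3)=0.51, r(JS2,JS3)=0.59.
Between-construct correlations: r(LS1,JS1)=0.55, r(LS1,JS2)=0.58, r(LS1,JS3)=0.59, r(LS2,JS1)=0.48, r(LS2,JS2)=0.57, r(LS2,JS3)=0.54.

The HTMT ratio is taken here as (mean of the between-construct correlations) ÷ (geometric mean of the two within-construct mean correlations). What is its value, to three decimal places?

Mean between = 3.31/6 = 0.5517.
Mean within-LS = 0.79/1 = 0.7900; mean within-JS = 1.65/3 = 0.5500.
Geometric mean = √(0.7900 × 0.5500) = 0.6592.
HTMT = 0.5517 / 0.6592 = 0.837.

0.837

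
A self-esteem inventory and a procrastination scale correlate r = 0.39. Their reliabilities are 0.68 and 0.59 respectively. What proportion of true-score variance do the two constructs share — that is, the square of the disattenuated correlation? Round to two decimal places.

Disattenuated r = 0.39 / √(0.68 × 0.59) = 0.39 / 0.6334 = 0.6157.
Shared true-score variance = 0.6157² = 0.3791 ≈ 0.38.

0.38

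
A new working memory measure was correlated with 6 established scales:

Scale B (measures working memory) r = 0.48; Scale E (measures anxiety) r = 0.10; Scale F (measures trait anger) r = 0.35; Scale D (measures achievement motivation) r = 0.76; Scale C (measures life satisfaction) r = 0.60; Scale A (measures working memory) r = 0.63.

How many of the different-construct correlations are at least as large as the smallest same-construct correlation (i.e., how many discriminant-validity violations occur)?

Convergent (same construct = working memory): Scale B, Scale A.
Smallest convergent = 0.48. Discriminant values: 0.10, 0.35, 0.76, 0.60; count ≥ 0.48 → 2.

2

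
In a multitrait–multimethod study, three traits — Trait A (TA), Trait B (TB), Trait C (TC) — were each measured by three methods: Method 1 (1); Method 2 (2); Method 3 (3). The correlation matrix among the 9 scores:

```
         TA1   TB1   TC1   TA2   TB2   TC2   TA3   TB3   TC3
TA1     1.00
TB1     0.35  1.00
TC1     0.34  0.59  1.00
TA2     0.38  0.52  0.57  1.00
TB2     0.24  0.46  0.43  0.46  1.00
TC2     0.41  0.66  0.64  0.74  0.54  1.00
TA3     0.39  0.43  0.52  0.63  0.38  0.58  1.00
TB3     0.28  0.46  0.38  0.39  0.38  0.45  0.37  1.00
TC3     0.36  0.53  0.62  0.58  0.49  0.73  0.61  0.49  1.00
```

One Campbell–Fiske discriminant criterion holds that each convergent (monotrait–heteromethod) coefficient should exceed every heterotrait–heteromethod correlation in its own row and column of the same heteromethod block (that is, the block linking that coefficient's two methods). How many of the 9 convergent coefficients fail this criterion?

Checking each validity diagonal entry against its comparison values:
TA (methods 1·2): 0.38 vs {0.24, 0.52, 0.41, 0.57} → fail.
TA (methods 1·3): 0.39 vs {0.28, 0.43, 0.36, 0.52} → fail.
TA (methods 2·3): 0.63 vs {0.39, 0.38, 0.58, 0.58} → pass.
TB (methods 1·2): 0.46 vs {0.52, 0.24, 0.66, 0.43} → fail.
TB (methods 1·3): 0.46 vs {0.43, 0.28, 0.53, 0.38} → fail.
TB (methods 2·3): 0.38 vs {0.38, 0.39, 0.49, 0.45} → fail.
TC (methods 1·2): 0.64 vs {0.57, 0.41, 0.43, 0.66} → fail.
TC (methods 1·3): 0.62 vs {0.52, 0.36, 0.38, 0.53} → pass.
TC (methods 2·3): 0.73 vs {0.58, 0.58, 0.45, 0.49} → pass.
6 of 9 fail.

6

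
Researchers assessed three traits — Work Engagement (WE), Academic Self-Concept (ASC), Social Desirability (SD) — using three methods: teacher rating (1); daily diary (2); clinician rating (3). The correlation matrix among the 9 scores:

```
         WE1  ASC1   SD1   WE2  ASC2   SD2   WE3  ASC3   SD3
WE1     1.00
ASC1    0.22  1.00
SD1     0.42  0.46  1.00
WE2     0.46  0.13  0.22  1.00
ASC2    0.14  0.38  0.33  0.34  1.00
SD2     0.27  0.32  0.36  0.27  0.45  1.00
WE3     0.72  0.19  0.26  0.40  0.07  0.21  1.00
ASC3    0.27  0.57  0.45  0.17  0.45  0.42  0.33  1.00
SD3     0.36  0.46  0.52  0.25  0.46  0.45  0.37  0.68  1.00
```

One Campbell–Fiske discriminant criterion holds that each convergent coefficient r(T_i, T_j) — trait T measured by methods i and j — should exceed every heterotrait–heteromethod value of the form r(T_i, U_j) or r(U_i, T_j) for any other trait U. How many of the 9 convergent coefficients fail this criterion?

2

Convergent coefficients and their comparison sets:
WE (methods 1·2): 0.46 vs {0.14, 0.13, 0.27, 0.22} → pass.
WE (methods 1·3): 0.72 vs {0.27, 0.19, 0.36, 0.26} → pass.
WE (methods 2·3): 0.40 vs {0.17, 0.07, 0.25, 0.21} → pass.
ASC (methods 1·2): 0.38 vs {0.13, 0.14, 0.32, 0.33} → pass.
ASC (methods 1·3): 0.57 vs {0.19, 0.27, 0.46, 0.45} → pass.
ASC (methods 2·3): 0.45 vs {0.07, 0.17, 0.46, 0.42} → fail.
SD (methods 1·2): 0.36 vs {0.22, 0.27, 0.33, 0.32} → pass.
SD (methods 1·3): 0.52 vs {0.26, 0.36, 0.45, 0.46} → pass.
SD (methods 2·3): 0.45 vs {0.21, 0.25, 0.42, 0.46} → fail.
2 of 9 fail.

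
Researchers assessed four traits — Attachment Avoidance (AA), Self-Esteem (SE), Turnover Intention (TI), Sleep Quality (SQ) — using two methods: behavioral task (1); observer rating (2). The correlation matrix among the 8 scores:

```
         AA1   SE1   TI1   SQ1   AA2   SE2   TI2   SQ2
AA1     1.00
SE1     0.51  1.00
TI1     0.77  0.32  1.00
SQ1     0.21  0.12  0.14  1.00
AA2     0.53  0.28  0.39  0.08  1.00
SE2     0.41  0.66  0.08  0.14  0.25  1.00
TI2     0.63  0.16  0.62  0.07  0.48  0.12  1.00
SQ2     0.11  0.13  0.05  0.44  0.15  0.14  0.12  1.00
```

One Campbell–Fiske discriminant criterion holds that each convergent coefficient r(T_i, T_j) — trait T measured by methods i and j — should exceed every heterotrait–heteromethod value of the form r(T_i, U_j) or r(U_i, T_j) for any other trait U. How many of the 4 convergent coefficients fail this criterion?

2

Each convergent coefficient versus the relevant comparison correlations:
AA (methods 1·2): 0.53 vs {0.41, 0.28, 0.63, 0.39, 0.11, 0.08} → fail.
SE (methods 1·2): 0.66 vs {0.28, 0.41, 0.16, 0.08, 0.13, 0.14} → pass.
TI (methods 1·2): 0.62 vs {0.39, 0.63, 0.08, 0.16, 0.05, 0.07} → fail.
SQ (methods 1·2): 0.44 vs {0.08, 0.11, 0.14, 0.13, 0.07, 0.05} → pass.
2 of 4 fail.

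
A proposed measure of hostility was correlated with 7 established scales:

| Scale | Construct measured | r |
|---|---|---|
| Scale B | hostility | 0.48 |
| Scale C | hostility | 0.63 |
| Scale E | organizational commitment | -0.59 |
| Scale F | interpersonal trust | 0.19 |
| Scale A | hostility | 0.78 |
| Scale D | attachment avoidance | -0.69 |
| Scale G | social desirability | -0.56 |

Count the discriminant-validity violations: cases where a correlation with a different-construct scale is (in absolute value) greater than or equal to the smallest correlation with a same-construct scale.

Convergent (same construct = hostility): Scale B, Scale C, Scale A.
Smallest convergent = 0.48. Discriminant |r|: 0.59, 0.19, 0.69, 0.56; count ≥ 0.48 → 3.

3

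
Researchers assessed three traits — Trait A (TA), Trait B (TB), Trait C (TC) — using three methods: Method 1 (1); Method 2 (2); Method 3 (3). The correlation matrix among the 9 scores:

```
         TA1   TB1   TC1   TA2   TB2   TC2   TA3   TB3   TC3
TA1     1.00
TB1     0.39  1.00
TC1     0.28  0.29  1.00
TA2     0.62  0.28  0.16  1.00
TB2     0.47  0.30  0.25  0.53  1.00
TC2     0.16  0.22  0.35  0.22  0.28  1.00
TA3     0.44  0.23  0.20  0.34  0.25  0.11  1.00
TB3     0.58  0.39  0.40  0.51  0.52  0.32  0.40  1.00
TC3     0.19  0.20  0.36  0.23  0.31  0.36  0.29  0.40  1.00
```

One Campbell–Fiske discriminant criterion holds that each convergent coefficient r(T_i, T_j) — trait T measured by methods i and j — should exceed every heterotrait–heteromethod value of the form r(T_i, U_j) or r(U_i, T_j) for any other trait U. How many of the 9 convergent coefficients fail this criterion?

Each convergent coefficient versus the relevant comparison correlations:
TA (methods 1·2): 0.62 vs {0.47, 0.28, 0.16, 0.16} → pass.
TA (methods 1·3): 0.44 vs {0.58, 0.23, 0.19, 0.20} → fail.
TA (methods 2·3): 0.34 vs {0.51, 0.25, 0.23, 0.11} → fail.
TB (methods 1·2): 0.30 vs {0.28, 0.47, 0.22, 0.25} → fail.
TB (methods 1·3): 0.39 vs {0.23, 0.58, 0.20, 0.40} → fail.
TB (methods 2·3): 0.52 vs {0.25, 0.51, 0.31, 0.32} → pass.
TC (methods 1·2): 0.35 vs {0.16, 0.16, 0.25, 0.22} → pass.
TC (methods 1·3): 0.36 vs {0.20, 0.19, 0.40, 0.20} → fail.
TC (methods 2·3): 0.36 vs {0.11, 0.23, 0.32, 0.31} → pass.
5 of 9 fail.

5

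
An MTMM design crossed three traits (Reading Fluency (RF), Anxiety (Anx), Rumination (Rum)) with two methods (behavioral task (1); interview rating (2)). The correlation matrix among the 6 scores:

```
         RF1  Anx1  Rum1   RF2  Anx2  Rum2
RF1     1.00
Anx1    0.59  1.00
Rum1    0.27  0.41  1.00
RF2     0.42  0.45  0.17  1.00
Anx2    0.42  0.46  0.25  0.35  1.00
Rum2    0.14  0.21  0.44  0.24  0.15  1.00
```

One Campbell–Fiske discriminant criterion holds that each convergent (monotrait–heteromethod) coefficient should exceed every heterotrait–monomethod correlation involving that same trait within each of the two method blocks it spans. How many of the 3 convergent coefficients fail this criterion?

2

Convergent coefficients and their comparison sets:
RF (methods 1·2): 0.42 vs {0.59, 0.35, 0.27, 0.24} → fail.
Anx (methods 1·2): 0.46 vs {0.59, 0.35, 0.41, 0.15} → fail.
Rum (methods 1·2): 0.44 vs {0.27, 0.24, 0.41, 0.15} → pass.
2 of 3 fail.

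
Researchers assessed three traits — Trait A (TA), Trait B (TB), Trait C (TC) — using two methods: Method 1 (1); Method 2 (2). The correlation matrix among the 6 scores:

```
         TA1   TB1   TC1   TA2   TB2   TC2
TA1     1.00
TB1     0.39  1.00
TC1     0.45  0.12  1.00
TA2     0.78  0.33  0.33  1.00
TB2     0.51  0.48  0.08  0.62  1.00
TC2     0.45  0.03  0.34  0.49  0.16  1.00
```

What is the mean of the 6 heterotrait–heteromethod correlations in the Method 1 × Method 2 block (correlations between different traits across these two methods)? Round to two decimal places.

0.29

HTHM values (method 1 × method 2): 0.51, 0.45, 0.33, 0.03, 0.33, 0.08; mean = 1.73/6 = 0.29.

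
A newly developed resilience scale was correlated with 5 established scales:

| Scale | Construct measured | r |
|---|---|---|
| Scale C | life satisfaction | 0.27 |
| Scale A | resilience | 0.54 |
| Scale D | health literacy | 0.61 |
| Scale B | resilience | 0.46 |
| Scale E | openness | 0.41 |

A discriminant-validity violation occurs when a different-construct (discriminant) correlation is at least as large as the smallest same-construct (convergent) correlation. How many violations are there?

1

Convergent (same construct = resilience): Scale A, Scale B.
Smallest convergent = 0.46. Discriminant values: 0.27, 0.61, 0.41; count ≥ 0.46 → 1.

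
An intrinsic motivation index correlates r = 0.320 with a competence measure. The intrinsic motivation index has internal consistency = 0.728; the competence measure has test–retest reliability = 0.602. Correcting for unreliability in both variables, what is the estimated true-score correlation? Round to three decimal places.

r_true = r_obs / √(r_xx · r_yy) = 0.320 / √(0.728 × 0.602) = 0.320 / √0.438256 = 0.320 / 0.6620 ≈ 0.483.

0.483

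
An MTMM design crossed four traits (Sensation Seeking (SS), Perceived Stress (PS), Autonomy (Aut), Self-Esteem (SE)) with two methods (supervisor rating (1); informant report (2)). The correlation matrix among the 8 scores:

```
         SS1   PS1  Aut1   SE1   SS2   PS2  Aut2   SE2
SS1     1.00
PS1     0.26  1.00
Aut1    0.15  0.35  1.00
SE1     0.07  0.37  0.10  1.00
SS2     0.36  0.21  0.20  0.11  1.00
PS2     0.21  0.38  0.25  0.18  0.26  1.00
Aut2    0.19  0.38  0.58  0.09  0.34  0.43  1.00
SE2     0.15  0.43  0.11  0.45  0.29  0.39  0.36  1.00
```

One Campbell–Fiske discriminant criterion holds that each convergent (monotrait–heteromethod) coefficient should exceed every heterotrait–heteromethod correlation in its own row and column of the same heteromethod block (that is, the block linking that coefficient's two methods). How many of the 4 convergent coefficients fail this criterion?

Checking each validity diagonal entry against its comparison values:
SS (methods 1·2): 0.36 vs {0.21, 0.21, 0.19, 0.20, 0.15, 0.11} → pass.
PS (methods 1·2): 0.38 vs {0.21, 0.21, 0.38, 0.25, 0.43, 0.18} → fail.
Aut (methods 1·2): 0.58 vs {0.20, 0.19, 0.25, 0.38, 0.11, 0.09} → pass.
SE (methods 1·2): 0.45 vs {0.11, 0.15, 0.18, 0.43, 0.09, 0.11} → pass.
1 of 4 fail.

1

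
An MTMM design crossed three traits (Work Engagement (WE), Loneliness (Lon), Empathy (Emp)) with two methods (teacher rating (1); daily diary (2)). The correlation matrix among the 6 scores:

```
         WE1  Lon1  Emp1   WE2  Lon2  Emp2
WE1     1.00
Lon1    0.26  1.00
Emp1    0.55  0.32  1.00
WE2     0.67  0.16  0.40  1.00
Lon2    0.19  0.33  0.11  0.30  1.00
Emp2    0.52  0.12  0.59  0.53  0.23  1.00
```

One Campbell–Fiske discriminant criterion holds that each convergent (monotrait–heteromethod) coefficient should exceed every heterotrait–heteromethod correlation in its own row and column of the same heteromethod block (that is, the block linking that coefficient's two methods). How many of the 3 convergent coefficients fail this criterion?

0

Checking each validity diagonal entry against its comparison values:
WE (methods 1·2): 0.67 vs {0.19, 0.16, 0.52, 0.40} → pass.
Lon (methods 1·2): 0.33 vs {0.16, 0.19, 0.12, 0.11} → pass.
Emp (methods 1·2): 0.59 vs {0.40, 0.52, 0.11, 0.12} → pass.
0 of 3 fail.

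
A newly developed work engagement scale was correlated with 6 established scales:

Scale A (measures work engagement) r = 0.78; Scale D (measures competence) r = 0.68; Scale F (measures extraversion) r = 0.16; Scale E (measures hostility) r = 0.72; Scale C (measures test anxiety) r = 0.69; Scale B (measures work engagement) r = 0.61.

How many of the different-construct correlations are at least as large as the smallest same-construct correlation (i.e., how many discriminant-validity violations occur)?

3

Convergent (same construct = work engagement): Scale A, Scale B.
Smallest convergent = 0.61. Discriminant values: 0.68, 0.16, 0.72, 0.69; count ≥ 0.61 → 3.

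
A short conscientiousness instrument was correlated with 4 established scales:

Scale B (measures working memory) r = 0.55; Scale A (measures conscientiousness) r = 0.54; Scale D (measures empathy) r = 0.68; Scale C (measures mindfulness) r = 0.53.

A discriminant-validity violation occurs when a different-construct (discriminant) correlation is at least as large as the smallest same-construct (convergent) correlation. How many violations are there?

2

Convergent (same construct = conscientiousness): Scale A.
Smallest convergent = 0.54. Discriminant values: 0.55, 0.68, 0.53; count ≥ 0.54 → 2.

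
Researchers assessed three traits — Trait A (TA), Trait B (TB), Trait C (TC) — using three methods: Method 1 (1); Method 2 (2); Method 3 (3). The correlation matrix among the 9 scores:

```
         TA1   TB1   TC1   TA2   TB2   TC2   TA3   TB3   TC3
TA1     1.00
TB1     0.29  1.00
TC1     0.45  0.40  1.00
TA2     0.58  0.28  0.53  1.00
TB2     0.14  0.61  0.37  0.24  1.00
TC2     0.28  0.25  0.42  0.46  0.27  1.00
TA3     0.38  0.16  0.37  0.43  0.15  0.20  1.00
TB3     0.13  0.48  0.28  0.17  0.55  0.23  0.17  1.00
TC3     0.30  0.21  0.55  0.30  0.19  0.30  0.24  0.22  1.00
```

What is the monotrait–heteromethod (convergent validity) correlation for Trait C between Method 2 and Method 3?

Same trait (TC), different methods: r(TC2, TC3) = 0.30.

0.30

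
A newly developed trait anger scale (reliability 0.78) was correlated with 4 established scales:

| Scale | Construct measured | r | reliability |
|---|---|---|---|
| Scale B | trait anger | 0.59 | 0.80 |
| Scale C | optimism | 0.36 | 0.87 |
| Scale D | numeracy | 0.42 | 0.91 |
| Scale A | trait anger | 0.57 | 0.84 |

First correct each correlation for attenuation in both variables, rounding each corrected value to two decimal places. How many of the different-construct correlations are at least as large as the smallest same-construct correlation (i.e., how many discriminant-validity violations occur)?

0

Disattenuated r (r / √(r_scale · r_new)):
  Scale B (conv): 0.59 / √(0.80·0.78) = 0.75
  Scale C (disc): 0.36 / √(0.87·0.78) = 0.44
  Scale D (disc): 0.42 / √(0.91·0.78) = 0.50
  Scale A (conv): 0.57 / √(0.84·0.78) = 0.70
Smallest convergent = 0.70. Discriminant values: 0.44, 0.50; count ≥ 0.70 → 0.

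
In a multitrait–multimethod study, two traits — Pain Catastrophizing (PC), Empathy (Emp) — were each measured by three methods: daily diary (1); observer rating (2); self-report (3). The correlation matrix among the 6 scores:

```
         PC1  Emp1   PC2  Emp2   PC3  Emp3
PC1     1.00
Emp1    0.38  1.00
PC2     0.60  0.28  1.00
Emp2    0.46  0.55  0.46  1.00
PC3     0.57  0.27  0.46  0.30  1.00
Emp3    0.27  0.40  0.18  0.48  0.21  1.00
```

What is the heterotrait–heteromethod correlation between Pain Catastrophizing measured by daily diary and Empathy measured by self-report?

Different traits and methods: r(PC1, Emp3) = 0.27.

0.27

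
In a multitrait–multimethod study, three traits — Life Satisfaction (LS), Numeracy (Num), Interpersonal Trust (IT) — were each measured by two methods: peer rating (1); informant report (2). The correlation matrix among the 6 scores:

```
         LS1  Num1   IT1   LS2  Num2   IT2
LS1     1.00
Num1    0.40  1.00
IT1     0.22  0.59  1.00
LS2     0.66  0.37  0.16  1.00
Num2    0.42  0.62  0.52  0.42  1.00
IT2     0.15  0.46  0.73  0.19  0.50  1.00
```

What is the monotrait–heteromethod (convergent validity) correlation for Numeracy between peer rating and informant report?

0.62

Same trait (Num), different methods: r(Num1, Num2) = 0.62.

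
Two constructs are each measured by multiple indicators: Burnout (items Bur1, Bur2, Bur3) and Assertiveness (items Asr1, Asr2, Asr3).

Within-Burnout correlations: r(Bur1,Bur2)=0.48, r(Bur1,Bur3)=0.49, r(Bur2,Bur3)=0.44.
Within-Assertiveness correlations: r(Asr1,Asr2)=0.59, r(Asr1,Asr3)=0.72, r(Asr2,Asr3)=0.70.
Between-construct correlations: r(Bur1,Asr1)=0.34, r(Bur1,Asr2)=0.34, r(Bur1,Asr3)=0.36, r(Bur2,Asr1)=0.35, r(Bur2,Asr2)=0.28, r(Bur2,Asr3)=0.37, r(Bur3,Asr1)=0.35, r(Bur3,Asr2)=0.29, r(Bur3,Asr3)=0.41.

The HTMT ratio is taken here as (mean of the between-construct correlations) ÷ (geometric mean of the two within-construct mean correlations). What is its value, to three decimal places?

Mean between = 3.09/9 = 0.3433.
Mean within-Bur = 1.41/3 = 0.4700; mean within-Asr = 2.01/3 = 0.6700.
Geometric mean = √(0.4700 × 0.6700) = 0.5612.
HTMT = 0.3433 / 0.5612 = 0.612.

0.612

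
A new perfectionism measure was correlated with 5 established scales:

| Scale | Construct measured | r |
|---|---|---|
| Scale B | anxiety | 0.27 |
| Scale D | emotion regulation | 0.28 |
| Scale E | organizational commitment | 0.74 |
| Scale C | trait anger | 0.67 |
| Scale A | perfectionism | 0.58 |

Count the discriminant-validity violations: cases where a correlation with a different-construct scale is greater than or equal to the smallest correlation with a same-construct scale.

2

Convergent (same construct = perfectionism): Scale A.
Smallest convergent = 0.58. Discriminant values: 0.27, 0.28, 0.74, 0.67; count ≥ 0.58 → 2.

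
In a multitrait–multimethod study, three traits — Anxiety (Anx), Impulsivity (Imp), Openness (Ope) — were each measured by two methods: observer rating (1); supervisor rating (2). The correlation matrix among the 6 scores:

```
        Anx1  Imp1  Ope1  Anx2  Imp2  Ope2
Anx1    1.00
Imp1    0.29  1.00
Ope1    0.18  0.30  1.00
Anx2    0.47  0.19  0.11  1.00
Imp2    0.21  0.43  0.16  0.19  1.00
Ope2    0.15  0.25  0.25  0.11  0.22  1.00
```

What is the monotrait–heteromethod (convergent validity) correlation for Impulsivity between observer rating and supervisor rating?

0.43

Same trait (Imp), different methods: r(Imp1, Imp2) = 0.43.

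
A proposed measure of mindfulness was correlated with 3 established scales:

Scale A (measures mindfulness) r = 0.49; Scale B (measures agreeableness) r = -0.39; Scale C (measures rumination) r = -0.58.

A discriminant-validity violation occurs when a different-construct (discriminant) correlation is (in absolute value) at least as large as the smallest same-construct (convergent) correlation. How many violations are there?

1

Convergent (same construct = mindfulness): Scale A.
Smallest convergent = 0.49. Discriminant |r|: 0.39, 0.58; count ≥ 0.49 → 1.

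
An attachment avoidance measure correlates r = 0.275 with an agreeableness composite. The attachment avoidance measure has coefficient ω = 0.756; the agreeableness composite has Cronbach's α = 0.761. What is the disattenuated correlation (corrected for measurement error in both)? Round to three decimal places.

0.363

r_true = r_obs / √(r_xx · r_yy) = 0.275 / √(0.756 × 0.761) = 0.275 / √0.575316 = 0.275 / 0.7585 ≈ 0.363.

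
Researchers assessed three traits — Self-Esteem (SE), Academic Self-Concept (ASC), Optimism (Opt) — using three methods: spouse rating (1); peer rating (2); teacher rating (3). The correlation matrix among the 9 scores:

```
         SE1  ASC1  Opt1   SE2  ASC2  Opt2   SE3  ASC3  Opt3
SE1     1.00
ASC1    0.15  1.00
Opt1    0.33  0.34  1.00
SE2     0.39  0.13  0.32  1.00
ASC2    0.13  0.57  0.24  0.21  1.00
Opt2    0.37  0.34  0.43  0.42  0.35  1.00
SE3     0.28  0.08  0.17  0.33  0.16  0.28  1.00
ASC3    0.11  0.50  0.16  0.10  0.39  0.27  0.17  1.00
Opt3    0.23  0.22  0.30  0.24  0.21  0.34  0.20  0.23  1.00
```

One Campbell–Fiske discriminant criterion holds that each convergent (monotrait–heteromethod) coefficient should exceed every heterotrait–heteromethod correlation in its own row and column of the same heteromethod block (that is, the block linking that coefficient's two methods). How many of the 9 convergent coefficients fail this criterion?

0

Convergent coefficients and their comparison sets:
SE (methods 1·2): 0.39 vs {0.13, 0.13, 0.37, 0.32} → pass.
SE (methods 1·3): 0.28 vs {0.11, 0.08, 0.23, 0.17} → pass.
SE (methods 2·3): 0.33 vs {0.10, 0.16, 0.24, 0.28} → pass.
ASC (methods 1·2): 0.57 vs {0.13, 0.13, 0.34, 0.24} → pass.
ASC (methods 1·3): 0.50 vs {0.08, 0.11, 0.22, 0.16} → pass.
ASC (methods 2·3): 0.39 vs {0.16, 0.10, 0.21, 0.27} → pass.
Opt (methods 1·2): 0.43 vs {0.32, 0.37, 0.24, 0.34} → pass.
Opt (methods 1·3): 0.30 vs {0.17, 0.23, 0.16, 0.22} → pass.
Opt (methods 2·3): 0.34 vs {0.28, 0.24, 0.27, 0.21} → pass.
0 of 9 fail.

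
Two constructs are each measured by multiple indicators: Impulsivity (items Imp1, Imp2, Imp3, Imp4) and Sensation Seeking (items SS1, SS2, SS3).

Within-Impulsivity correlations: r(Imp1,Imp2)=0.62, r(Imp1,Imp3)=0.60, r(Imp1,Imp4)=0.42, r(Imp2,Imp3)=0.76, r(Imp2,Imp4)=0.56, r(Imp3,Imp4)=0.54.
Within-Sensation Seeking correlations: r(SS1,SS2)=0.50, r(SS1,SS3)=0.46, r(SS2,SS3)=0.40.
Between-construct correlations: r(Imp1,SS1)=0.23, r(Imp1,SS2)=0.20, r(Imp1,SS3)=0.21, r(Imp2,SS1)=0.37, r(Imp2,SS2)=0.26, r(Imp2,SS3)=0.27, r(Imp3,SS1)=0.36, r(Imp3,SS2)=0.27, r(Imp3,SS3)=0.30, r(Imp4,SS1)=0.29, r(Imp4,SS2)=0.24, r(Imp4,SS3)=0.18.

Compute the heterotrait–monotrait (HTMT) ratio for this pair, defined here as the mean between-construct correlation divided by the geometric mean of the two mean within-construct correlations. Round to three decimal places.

0.515

Mean between = 3.18/12 = 0.2650.
Mean within-Imp = 3.50/6 = 0.5833; mean within-SS = 1.36/3 = 0.4533.
Geometric mean = √(0.5833 × 0.4533) = 0.5142.
HTMT = 0.2650 / 0.5142 = 0.515.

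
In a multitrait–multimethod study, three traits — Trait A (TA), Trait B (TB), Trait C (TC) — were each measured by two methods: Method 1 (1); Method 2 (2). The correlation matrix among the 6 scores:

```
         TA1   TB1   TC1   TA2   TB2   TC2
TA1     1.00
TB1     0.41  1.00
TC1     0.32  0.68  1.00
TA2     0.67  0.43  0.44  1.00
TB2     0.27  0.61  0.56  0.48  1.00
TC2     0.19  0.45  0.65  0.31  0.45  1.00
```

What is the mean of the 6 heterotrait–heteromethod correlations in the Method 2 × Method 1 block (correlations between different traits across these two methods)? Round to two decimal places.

HTHM values (method 2 × method 1): 0.43, 0.44, 0.27, 0.56, 0.19, 0.45; mean = 2.34/6 = 0.39.

0.39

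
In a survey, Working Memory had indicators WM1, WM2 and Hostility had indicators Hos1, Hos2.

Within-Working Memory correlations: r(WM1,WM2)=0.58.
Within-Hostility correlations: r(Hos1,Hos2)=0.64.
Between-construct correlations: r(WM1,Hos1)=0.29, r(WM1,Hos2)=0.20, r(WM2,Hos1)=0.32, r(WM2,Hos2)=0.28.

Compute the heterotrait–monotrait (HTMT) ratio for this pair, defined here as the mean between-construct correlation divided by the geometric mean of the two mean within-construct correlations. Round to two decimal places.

Between-construct mean = 1.09/4 = 0.2725.
Mean within-WM = 0.58/1 = 0.5800; mean within-Hos = 0.64/1 = 0.6400.
Geometric mean = √(0.5800 × 0.6400) = 0.6093.
HTMT = 0.2725 / 0.6093 = 0.45.

0.45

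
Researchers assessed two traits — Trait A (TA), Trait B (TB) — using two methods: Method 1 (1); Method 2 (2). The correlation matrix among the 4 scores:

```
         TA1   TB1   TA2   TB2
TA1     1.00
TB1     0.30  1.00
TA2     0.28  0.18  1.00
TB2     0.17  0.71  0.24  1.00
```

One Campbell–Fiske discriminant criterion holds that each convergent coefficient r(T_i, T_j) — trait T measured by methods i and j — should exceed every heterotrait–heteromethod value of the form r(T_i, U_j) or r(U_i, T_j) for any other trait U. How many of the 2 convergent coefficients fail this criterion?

0

Checking each validity diagonal entry against its comparison values:
TA (methods 1·2): 0.28 vs {0.17, 0.18} → pass.
TB (methods 1·2): 0.71 vs {0.18, 0.17} → pass.
0 of 2 fail.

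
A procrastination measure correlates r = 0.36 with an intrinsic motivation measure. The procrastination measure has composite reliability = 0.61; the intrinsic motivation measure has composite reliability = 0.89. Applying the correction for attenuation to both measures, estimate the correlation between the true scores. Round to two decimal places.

r_true = r_obs / √(r_xx · r_yy) = 0.36 / √(0.61 × 0.89) = 0.36 / √0.5429 = 0.36 / 0.7368 ≈ 0.49.

0.49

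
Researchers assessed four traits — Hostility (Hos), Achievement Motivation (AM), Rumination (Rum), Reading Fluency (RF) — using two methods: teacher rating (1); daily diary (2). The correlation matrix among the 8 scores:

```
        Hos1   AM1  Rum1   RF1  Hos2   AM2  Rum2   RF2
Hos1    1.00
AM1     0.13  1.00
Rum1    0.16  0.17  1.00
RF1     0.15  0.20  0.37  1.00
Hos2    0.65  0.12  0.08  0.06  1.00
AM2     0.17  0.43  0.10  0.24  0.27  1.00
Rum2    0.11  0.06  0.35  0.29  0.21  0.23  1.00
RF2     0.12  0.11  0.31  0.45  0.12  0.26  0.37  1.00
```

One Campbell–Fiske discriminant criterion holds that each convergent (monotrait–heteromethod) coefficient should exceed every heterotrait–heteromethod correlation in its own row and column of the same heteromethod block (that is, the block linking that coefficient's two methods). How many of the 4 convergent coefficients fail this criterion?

0

Checking each validity diagonal entry against its comparison values:
Hos (methods 1·2): 0.65 vs {0.17, 0.12, 0.11, 0.08, 0.12, 0.06} → pass.
AM (methods 1·2): 0.43 vs {0.12, 0.17, 0.06, 0.10, 0.11, 0.24} → pass.
Rum (methods 1·2): 0.35 vs {0.08, 0.11, 0.10, 0.06, 0.31, 0.29} → pass.
RF (methods 1·2): 0.45 vs {0.06, 0.12, 0.24, 0.11, 0.29, 0.31} → pass.
0 of 4 fail.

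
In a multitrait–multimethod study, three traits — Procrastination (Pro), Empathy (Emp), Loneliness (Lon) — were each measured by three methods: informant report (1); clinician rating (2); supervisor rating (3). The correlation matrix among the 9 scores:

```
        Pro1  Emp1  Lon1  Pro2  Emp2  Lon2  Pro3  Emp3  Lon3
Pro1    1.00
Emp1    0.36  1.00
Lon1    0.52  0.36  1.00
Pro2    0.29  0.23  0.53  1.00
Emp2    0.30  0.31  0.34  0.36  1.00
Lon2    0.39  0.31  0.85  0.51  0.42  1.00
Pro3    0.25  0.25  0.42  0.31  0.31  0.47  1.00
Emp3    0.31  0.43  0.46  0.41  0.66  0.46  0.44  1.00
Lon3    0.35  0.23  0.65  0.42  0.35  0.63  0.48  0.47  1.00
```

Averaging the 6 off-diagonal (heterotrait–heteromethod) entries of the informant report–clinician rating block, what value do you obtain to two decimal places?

HTHM values (method 1 × method 2): 0.30, 0.39, 0.23, 0.31, 0.53, 0.34; mean = 2.10/6 = 0.35.

0.35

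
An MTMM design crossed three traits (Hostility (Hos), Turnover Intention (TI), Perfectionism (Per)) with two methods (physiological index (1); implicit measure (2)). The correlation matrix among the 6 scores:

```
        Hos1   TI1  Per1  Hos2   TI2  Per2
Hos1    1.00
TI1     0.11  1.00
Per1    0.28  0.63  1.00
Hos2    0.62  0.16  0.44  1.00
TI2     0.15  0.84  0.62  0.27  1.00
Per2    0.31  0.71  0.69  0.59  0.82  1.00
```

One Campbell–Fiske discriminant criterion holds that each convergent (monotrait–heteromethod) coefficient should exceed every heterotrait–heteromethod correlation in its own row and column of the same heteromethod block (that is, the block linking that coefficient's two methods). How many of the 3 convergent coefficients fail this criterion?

1

Each convergent coefficient versus the relevant comparison correlations:
Hos (methods 1·2): 0.62 vs {0.15, 0.16, 0.31, 0.44} → pass.
TI (methods 1·2): 0.84 vs {0.16, 0.15, 0.71, 0.62} → pass.
Per (methods 1·2): 0.69 vs {0.44, 0.31, 0.62, 0.71} → fail.
1 of 3 fail.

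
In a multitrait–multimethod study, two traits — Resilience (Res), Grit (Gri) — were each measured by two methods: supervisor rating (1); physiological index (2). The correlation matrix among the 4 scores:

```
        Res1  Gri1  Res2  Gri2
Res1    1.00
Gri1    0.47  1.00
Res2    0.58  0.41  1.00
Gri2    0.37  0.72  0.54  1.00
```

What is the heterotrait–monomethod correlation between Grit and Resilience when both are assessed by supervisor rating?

Different traits, same method: r(Gri1, Res1) = 0.47.

0.47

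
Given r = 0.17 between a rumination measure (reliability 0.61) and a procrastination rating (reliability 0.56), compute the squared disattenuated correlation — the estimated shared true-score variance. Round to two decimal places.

0.08

Disattenuated r = 0.17 / √(0.61 × 0.56) = 0.17 / 0.5845 = 0.2908.
Shared true-score variance = 0.2908² = 0.0846 ≈ 0.08.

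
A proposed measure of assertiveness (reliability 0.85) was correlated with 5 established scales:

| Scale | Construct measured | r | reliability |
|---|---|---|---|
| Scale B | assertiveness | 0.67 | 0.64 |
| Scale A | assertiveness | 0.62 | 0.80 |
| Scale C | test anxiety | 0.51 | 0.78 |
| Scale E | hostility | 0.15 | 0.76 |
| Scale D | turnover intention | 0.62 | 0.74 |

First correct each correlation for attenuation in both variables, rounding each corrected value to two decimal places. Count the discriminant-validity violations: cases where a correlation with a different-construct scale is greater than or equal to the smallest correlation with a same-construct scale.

Disattenuated r (r / √(r_scale · r_new)):
  Scale B (conv): 0.67 / √(0.64·0.85) = 0.91
  Scale A (conv): 0.62 / √(0.80·0.85) = 0.75
  Scale C (disc): 0.51 / √(0.78·0.85) = 0.63
  Scale E (disc): 0.15 / √(0.76·0.85) = 0.19
  Scale D (disc): 0.62 / √(0.74·0.85) = 0.78
Smallest convergent = 0.75. Discriminant values: 0.63, 0.19, 0.78; count ≥ 0.75 → 1.

1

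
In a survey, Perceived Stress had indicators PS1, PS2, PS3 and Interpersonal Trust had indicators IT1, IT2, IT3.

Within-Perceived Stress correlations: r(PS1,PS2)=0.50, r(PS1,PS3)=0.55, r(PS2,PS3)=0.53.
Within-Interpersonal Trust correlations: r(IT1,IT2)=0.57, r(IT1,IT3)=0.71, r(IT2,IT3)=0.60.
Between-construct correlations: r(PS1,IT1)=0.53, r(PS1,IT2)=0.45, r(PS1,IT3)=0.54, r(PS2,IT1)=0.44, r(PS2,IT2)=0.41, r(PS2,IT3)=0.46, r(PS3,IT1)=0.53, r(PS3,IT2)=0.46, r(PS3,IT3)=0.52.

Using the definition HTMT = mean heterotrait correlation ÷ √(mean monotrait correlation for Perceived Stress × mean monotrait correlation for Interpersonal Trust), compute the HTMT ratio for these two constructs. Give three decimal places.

0.839

Mean between = 4.34/9 = 0.4822.
Mean within-PS = 1.58/3 = 0.5267; mean within-IT = 1.88/3 = 0.6267.
Geometric mean = √(0.5267 × 0.6267) = 0.5745.
HTMT = 0.4822 / 0.5745 = 0.839.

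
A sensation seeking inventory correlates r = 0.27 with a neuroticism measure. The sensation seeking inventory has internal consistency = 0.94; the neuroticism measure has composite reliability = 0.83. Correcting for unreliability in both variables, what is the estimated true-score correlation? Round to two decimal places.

0.31

r_true = r_obs / √(r_xx · r_yy) = 0.27 / √(0.94 × 0.83) = 0.27 / √0.7802 = 0.27 / 0.8833 ≈ 0.31.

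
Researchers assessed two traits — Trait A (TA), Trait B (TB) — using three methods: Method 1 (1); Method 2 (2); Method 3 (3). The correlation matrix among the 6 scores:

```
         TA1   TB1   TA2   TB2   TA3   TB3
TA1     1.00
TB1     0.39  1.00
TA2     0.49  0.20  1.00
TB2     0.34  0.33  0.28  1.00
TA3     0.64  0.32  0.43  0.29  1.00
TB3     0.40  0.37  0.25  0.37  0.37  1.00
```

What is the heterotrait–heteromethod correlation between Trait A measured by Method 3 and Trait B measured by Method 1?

0.32

Different traits and methods: r(TA3, TB1) = 0.32.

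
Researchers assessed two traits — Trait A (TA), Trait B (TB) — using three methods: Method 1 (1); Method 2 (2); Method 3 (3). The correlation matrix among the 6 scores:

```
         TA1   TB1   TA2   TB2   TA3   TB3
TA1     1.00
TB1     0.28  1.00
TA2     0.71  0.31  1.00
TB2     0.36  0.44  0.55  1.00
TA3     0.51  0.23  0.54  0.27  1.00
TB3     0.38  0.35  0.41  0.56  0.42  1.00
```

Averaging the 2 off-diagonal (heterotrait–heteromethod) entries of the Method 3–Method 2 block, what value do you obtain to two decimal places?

0.34

HTHM values (method 3 × method 2): 0.27, 0.41; mean = 0.68/2 = 0.34.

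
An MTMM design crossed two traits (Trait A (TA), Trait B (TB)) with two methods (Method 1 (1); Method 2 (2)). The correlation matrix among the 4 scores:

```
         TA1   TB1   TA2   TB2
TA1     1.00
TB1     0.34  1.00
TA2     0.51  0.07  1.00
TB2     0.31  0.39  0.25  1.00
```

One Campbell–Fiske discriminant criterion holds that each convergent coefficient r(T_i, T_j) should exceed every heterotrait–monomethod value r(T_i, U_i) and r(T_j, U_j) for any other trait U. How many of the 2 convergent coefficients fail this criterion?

Convergent coefficients and their comparison sets:
TA (methods 1·2): 0.51 vs {0.34, 0.25} → pass.
TB (methods 1·2): 0.39 vs {0.34, 0.25} → pass.
0 of 2 fail.

0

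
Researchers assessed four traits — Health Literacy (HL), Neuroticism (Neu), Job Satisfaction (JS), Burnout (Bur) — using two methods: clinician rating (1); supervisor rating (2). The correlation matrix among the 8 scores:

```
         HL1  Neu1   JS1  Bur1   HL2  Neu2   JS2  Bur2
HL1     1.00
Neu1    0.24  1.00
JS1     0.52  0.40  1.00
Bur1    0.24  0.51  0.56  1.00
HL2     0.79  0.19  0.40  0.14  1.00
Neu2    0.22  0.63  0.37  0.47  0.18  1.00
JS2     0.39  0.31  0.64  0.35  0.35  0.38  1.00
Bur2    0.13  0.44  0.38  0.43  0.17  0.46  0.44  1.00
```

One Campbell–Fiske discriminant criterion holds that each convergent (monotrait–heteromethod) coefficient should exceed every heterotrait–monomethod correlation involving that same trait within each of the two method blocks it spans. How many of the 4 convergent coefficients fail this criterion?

Each convergent coefficient versus the relevant comparison correlations:
HL (methods 1·2): 0.79 vs {0.24, 0.18, 0.52, 0.35, 0.24, 0.17} → pass.
Neu (methods 1·2): 0.63 vs {0.24, 0.18, 0.40, 0.38, 0.51, 0.46} → pass.
JS (methods 1·2): 0.64 vs {0.52, 0.35, 0.40, 0.38, 0.56, 0.44} → pass.
Bur (methods 1·2): 0.43 vs {0.24, 0.17, 0.51, 0.46, 0.56, 0.44} → fail.
1 of 4 fail.

1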